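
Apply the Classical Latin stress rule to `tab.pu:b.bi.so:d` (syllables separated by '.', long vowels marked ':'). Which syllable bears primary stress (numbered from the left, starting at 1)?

Classical Latin: stress the penult if heavy (long vowel or closed), else the antepenult.
Weights: 2 pu:b H, 3 bi L, 4 so:d H.
The penult (syllable 3, bi) is light, so stress falls on the antepenult (syllable 2, pu:b).
Stress on syllable 2: tab.ˈpu:b.bi.so:d.

2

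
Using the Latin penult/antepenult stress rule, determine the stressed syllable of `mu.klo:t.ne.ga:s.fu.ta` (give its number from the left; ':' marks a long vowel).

4

Classical Latin: stress the penult if heavy (long vowel or closed), else the antepenult.
Weights: 4 ga:s H, 5 fu L, 6 ta L.
The penult (syllable 5, fu) is light, so stress falls on the antepenult (syllable 4, ga:s).
Stress on syllable 4: mu.klo:t.ne.ˈga:s.fu.ta.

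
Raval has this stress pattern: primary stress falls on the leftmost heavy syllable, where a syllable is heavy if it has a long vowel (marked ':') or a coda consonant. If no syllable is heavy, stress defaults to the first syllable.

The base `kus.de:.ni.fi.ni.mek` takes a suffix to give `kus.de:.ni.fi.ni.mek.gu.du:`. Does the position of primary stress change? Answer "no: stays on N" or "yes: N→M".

no: stays on 1

Base `kus.de:.ni.fi.ni.mek` (6 syllables):
  Weights: 1 kus H, 2 de: H, 3 ni L, 4 fi L, 5 ni L, 6 mek H.
  Heavy syllables in the domain: 1, 2, 6. The leftmost is syllable 1 (kus).
  → primary stress on syllable 1.
Suffixed `kus.de:.ni.fi.ni.mek.gu.du:` (8 syllables):
  Weights: 1 kus H, 2 de: H, 3 ni L, 4 fi L, 5 ni L, 6 mek H, 7 gu L, 8 du: H.
  Heavy syllables in the domain: 1, 2, 6, 8. The leftmost is syllable 1 (kus).
  → primary stress on syllable 1.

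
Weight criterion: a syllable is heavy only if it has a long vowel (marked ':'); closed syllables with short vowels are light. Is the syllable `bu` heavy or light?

light

`bu`: short vowel, open (no coda). Short vowel → light.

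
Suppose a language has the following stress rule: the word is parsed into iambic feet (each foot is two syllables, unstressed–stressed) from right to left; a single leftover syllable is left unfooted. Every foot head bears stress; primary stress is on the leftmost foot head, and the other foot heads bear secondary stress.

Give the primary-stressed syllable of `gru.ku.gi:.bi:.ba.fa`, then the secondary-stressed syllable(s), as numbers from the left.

Parse right to left into iambic (σˈσ) feet: (gru.ˈku) (gi:.ˈbi:) (ba.ˈfa).
Foot heads (stressed positions): 2, 4, 6.
End Rule Leftmost: primary stress on the leftmost head = syllable 2.
Secondary stress on 4, 6: gru.ˈku.gi:.ˌbi:.ba.ˌfa.

primary 2, secondary 4, 6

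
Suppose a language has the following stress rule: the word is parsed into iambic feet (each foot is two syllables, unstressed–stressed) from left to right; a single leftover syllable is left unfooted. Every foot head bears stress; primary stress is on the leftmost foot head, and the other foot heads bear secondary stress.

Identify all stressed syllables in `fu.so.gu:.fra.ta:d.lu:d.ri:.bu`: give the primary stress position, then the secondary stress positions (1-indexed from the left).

primary 2, secondary 4, 6, 8

Parse left to right into iambic (σˈσ) feet: (fu.ˈso) (gu:.ˈfra) (ta:d.ˈlu:d) (ri:.ˈbu).
Foot heads (stressed positions): 2, 4, 6, 8.
End Rule Leftmost: primary stress on the leftmost head = syllable 2.
Secondary stress on 4, 6, 8: fu.ˈso.gu:.ˌfra.ta:d.ˌlu:d.ri:.ˌbu.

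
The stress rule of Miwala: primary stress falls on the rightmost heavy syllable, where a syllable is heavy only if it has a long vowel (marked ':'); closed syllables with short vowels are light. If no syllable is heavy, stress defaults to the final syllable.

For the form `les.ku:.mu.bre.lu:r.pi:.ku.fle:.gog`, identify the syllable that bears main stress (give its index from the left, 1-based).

8

Weights: 1 les L, 2 ku: H, 3 mu L, 4 bre L, 5 lu:r H, 6 pi: H, 7 ku L, 8 fle: H, 9 gog L.
Heavy syllables in the domain: 2, 5, 6, 8. The rightmost is syllable 8 (fle:).
Primary stress: syllable 8 → les.ku:.mu.bre.lu:r.pi:.ku.ˈfle:.gog.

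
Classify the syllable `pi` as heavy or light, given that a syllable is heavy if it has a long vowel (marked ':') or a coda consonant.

`pi`: short vowel, open (no coda). Short vowel, open → light.

light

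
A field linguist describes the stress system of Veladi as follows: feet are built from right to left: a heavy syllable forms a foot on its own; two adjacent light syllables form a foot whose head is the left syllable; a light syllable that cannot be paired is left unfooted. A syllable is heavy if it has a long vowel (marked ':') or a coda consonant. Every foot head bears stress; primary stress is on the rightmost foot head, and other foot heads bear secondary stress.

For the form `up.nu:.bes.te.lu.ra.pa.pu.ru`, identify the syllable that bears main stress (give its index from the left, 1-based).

8

Weights: 1 up H, 2 nu: H, 3 bes H, 4 te L, 5 lu L, 6 ra L, 7 pa L, 8 pu L, 9 ru L.
Parse right to left (heavy = foot alone; LL = one foot; stranded L unfooted): (ˈup) (ˈnu:) (ˈbes) (ˈte.lu) (ˈra.pa) (ˈpu.ru).
Foot heads: 1, 2, 3, 4, 6, 8.
Primary stress on the rightmost head = syllable 8.
Primary stress: syllable 8 → up.nu:.bes.te.lu.ra.pa.ˈpu.ru.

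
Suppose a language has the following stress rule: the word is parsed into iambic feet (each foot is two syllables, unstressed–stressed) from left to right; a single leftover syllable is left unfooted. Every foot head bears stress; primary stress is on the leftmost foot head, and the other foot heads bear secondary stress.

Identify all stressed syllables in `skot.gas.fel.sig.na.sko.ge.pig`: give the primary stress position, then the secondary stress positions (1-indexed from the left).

Parse left to right into iambic (σˈσ) feet: (skot.ˈgas) (fel.ˈsig) (na.ˈsko) (ge.ˈpig).
Foot heads (stressed positions): 2, 4, 6, 8.
End Rule Leftmost: primary stress on the leftmost head = syllable 2.
Secondary stress on 4, 6, 8: skot.ˈgas.fel.ˌsig.na.ˌsko.ge.ˌpig.

primary 2, secondary 4, 6, 8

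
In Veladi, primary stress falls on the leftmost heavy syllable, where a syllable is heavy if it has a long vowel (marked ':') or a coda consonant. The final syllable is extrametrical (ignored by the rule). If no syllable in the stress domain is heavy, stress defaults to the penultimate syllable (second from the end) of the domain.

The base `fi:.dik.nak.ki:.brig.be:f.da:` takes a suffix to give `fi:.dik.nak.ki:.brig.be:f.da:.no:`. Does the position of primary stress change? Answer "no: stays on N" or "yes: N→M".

Base `fi:.dik.nak.ki:.brig.be:f.da:` (7 syllables):
  The final syllable (7, da:) is extrametrical; the stress domain is syllables 1–6.
  Weights: 1 fi: H, 2 dik H, 3 nak H, 4 ki: H, 5 brig H, 6 be:f H.
  Heavy syllables in the domain: 1, 2, 3, 4, 5, 6. The leftmost is syllable 1 (fi:).
  → primary stress on syllable 1.
Suffixed `fi:.dik.nak.ki:.brig.be:f.da:.no:` (8 syllables):
  The final syllable (8, no:) is extrametrical; the stress domain is syllables 1–7.
  Weights: 1 fi: H, 2 dik H, 3 nak H, 4 ki: H, 5 brig H, 6 be:f H, 7 da: H.
  Heavy syllables in the domain: 1, 2, 3, 4, 5, 6, 7. The leftmost is syllable 1 (fi:).
  → primary stress on syllable 1.

no: stays on 1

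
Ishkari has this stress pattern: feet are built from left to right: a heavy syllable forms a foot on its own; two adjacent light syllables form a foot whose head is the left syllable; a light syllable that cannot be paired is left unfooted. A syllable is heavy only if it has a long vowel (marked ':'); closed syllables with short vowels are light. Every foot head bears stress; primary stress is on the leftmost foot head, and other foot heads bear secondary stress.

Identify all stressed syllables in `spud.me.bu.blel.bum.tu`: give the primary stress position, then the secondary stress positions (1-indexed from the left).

Weights: 1 spud L, 2 me L, 3 bu L, 4 blel L, 5 bum L, 6 tu L.
Parse left to right (heavy = foot alone; LL = one foot; stranded L unfooted): (ˈspud.me) (ˈbu.blel) (ˈbum.tu).
Foot heads: 1, 3, 5.
Primary stress on the leftmost head = syllable 1.
Secondary stress on 3, 5: ˈspud.me.ˌbu.blel.ˌbum.tu.

primary 1, secondary 3, 5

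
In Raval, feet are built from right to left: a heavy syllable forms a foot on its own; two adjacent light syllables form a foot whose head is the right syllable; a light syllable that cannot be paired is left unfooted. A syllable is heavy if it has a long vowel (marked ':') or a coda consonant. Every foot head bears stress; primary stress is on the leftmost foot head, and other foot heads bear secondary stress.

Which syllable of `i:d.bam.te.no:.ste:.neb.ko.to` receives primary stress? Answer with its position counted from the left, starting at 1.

1

Weights: 1 i:d H, 2 bam H, 3 te L, 4 no: H, 5 ste: H, 6 neb H, 7 ko L, 8 to L.
Parse right to left (heavy = foot alone; LL = one foot; stranded L unfooted): (ˈi:d) (ˈbam) te (ˈno:) (ˈste:) (ˈneb) (ko.ˈto).
Foot heads: 1, 2, 4, 5, 6, 8.
Primary stress on the leftmost head = syllable 1.
Primary stress: syllable 1 → ˈi:d.bam.te.no:.ste:.neb.ko.to.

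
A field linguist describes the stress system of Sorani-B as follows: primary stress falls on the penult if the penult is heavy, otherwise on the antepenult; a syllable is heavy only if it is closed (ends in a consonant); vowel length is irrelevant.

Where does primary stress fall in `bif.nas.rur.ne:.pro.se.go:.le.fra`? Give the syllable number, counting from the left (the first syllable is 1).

Weights: 7 go: L, 8 le L, 9 fra L.
The penult (syllable 8, le) is light, so stress falls on the antepenult (syllable 7, go:).
Primary stress: syllable 7 → bif.nas.rur.ne:.pro.se.ˈgo:.le.fra.

7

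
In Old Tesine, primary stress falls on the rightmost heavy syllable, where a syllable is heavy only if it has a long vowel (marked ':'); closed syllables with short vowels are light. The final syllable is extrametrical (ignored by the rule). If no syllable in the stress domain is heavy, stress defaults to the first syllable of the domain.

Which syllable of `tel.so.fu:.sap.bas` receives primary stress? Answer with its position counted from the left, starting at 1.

The final syllable (5, bas) is extrametrical; the stress domain is syllables 1–4.
Weights: 1 tel L, 2 so L, 3 fu: H, 4 sap L.
Heavy syllables in the domain: 3. The rightmost is syllable 3 (fu:).
Primary stress: syllable 3 → tel.so.ˈfu:.sap.bas.

3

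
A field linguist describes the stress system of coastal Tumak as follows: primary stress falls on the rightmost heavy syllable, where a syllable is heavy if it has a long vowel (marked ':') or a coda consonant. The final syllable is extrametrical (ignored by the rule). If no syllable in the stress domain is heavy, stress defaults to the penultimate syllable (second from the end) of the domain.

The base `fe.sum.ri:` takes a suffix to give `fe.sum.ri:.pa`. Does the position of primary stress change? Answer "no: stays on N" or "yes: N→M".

yes: 2→3

Base `fe.sum.ri:` (3 syllables):
  The final syllable (3, ri:) is extrametrical; the stress domain is syllables 1–2.
  Weights: 1 fe L, 2 sum H.
  Heavy syllables in the domain: 2. The rightmost is syllable 2 (sum).
  → primary stress on syllable 2.
Suffixed `fe.sum.ri:.pa` (4 syllables):
  The final syllable (4, pa) is extrametrical; the stress domain is syllables 1–3.
  Weights: 1 fe L, 2 sum H, 3 ri: H.
  Heavy syllables in the domain: 2, 3. The rightmost is syllable 3 (ri:).
  → primary stress on syllable 3.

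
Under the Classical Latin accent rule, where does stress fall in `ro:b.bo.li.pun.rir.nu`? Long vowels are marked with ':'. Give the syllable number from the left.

5

Classical Latin: stress the penult if heavy (long vowel or closed), else the antepenult.
Weights: 4 pun H, 5 rir H, 6 nu L.
The penult (syllable 5, rir) is heavy, so it takes stress.
Stress on syllable 5: ro:b.bo.li.pun.ˈrir.nu.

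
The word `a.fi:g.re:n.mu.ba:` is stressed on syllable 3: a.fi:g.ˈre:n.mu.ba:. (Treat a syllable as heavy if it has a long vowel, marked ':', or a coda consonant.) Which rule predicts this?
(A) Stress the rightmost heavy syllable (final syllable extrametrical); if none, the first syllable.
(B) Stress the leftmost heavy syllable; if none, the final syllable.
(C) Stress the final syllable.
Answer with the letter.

A

Rule A → syllable 3 ✓.
Rule B → syllable 2 (observed: 3).
Rule C → syllable 5 (observed: 3).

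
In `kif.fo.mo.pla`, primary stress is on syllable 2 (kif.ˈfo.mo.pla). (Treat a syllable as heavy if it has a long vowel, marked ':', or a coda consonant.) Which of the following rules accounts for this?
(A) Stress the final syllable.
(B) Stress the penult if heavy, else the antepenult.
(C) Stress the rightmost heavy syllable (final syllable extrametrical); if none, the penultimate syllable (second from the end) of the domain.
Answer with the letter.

B

Rule A → syllable 4 (observed: 2).
Rule B → syllable 2 ✓.
Rule C → syllable 1 (observed: 2).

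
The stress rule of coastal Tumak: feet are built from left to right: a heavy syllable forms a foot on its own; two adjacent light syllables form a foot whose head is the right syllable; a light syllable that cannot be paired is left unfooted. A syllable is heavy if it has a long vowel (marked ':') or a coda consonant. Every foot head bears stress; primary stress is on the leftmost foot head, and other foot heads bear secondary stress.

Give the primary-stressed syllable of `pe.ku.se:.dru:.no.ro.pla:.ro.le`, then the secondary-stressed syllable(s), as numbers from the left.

Weights: 1 pe L, 2 ku L, 3 se: H, 4 dru: H, 5 no L, 6 ro L, 7 pla: H, 8 ro L, 9 le L.
Parse left to right (heavy = foot alone; LL = one foot; stranded L unfooted): (pe.ˈku) (ˈse:) (ˈdru:) (no.ˈro) (ˈpla:) (ro.ˈle).
Foot heads: 2, 3, 4, 6, 7, 9.
Primary stress on the leftmost head = syllable 2.
Secondary stress on 3, 4, 6, 7, 9: pe.ˈku.ˌse:.ˌdru:.no.ˌro.ˌpla:.ro.ˌle.

primary 2, secondary 3, 4, 6, 7, 9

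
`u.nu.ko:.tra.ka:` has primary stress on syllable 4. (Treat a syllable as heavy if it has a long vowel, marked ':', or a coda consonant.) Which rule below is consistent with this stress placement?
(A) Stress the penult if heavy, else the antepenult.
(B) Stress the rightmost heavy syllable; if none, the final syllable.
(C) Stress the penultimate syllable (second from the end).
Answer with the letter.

C

Rule A → syllable 3 (observed: 4).
Rule B → syllable 5 (observed: 4).
Rule C → syllable 4 ✓.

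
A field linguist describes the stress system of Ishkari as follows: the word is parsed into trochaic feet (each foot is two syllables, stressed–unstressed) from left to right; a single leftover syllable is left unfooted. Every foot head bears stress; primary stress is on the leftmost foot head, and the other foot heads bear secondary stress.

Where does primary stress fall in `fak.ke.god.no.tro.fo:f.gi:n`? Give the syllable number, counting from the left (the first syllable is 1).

1

Parse left to right into trochaic (ˈσσ) feet: (ˈfak.ke) (ˈgod.no) (ˈtro.fo:f) gi:n. Syllable 7 is left unfooted.
Foot heads (stressed positions): 1, 3, 5.
End Rule Leftmost: primary stress on the leftmost head = syllable 1.
Primary stress: syllable 1 → ˈfak.ke.god.no.tro.fo:f.gi:n.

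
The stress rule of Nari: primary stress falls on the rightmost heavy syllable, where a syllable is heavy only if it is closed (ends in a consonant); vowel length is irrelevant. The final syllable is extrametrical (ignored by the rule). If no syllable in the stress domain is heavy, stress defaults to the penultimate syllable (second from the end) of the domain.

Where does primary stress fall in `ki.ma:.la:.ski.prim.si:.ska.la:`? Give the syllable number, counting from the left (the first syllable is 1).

5

The final syllable (8, la:) is extrametrical; the stress domain is syllables 1–7.
Weights: 1 ki L, 2 ma: L, 3 la: L, 4 ski L, 5 prim H, 6 si: L, 7 ska L.
Heavy syllables in the domain: 5. The rightmost is syllable 5 (prim).
Primary stress: syllable 5 → ki.ma:.la:.ski.ˈprim.si:.ska.la:.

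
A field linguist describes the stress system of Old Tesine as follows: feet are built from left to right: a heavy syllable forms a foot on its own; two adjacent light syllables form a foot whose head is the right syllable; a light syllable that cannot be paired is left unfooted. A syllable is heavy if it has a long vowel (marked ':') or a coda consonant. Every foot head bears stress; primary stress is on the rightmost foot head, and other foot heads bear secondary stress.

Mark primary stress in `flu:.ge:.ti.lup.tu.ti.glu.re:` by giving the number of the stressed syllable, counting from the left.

8

Weights: 1 flu: H, 2 ge: H, 3 ti L, 4 lup H, 5 tu L, 6 ti L, 7 glu L, 8 re: H.
Parse left to right (heavy = foot alone; LL = one foot; stranded L unfooted): (ˈflu:) (ˈge:) ti (ˈlup) (tu.ˈti) glu (ˈre:).
Foot heads: 1, 2, 4, 6, 8.
Primary stress on the rightmost head = syllable 8.
Primary stress: syllable 8 → flu:.ge:.ti.lup.tu.ti.glu.ˈre:.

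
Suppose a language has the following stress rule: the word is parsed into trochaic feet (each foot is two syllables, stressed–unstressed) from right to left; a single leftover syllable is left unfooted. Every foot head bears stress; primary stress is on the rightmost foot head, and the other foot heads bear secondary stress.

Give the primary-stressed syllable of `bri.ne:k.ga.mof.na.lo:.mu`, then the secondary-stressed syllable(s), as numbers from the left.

primary 6, secondary 2, 4

Parse right to left into trochaic (ˈσσ) feet: bri (ˈne:k.ga) (ˈmof.na) (ˈlo:.mu). Syllable 1 is left unfooted.
Foot heads (stressed positions): 2, 4, 6.
End Rule Rightmost: primary stress on the rightmost head = syllable 6.
Secondary stress on 2, 4: bri.ˌne:k.ga.ˌmof.na.ˈlo:.mu.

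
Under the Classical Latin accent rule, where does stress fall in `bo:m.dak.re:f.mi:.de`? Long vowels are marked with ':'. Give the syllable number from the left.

Classical Latin: stress the penult if heavy (long vowel or closed), else the antepenult.
Weights: 3 re:f H, 4 mi: H, 5 de L.
The penult (syllable 4, mi:) is heavy, so it takes stress.
Stress on syllable 4: bo:m.dak.re:f.ˈmi:.de.

4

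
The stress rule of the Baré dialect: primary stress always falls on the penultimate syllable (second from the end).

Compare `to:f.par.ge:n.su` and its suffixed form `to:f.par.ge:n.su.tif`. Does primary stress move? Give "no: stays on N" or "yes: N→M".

yes: 3→4

Base `to:f.par.ge:n.su` (4 syllables):
  The word has 4 syllables; the penultimate syllable (second from the end) is syllable 3 (ge:n).
  → primary stress on syllable 3.
Suffixed `to:f.par.ge:n.su.tif` (5 syllables):
  The word has 5 syllables; the penultimate syllable (second from the end) is syllable 4 (su).
  → primary stress on syllable 4.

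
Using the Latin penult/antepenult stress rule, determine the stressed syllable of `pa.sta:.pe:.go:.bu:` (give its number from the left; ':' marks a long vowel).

Classical Latin: stress the penult if heavy (long vowel or closed), else the antepenult.
Weights: 3 pe: H, 4 go: H, 5 bu: H.
The penult (syllable 4, go:) is heavy, so it takes stress.
Stress on syllable 4: pa.sta:.pe:.ˈgo:.bu:.

4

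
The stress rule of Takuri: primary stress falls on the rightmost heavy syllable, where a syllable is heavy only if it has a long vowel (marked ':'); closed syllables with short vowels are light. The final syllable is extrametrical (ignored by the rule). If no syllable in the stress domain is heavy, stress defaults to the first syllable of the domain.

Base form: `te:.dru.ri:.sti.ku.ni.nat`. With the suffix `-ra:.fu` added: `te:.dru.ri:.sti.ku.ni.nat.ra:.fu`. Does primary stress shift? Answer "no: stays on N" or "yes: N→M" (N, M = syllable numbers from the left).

Base `te:.dru.ri:.sti.ku.ni.nat` (7 syllables):
  The final syllable (7, nat) is extrametrical; the stress domain is syllables 1–6.
  Weights: 1 te: H, 2 dru L, 3 ri: H, 4 sti L, 5 ku L, 6 ni L.
  Heavy syllables in the domain: 1, 3. The rightmost is syllable 3 (ri:).
  → primary stress on syllable 3.
Suffixed `te:.dru.ri:.sti.ku.ni.nat.ra:.fu` (9 syllables):
  The final syllable (9, fu) is extrametrical; the stress domain is syllables 1–8.
  Weights: 1 te: H, 2 dru L, 3 ri: H, 4 sti L, 5 ku L, 6 ni L, 7 nat L, 8 ra: H.
  Heavy syllables in the domain: 1, 3, 8. The rightmost is syllable 8 (ra:).
  → primary stress on syllable 8.

yes: 3→8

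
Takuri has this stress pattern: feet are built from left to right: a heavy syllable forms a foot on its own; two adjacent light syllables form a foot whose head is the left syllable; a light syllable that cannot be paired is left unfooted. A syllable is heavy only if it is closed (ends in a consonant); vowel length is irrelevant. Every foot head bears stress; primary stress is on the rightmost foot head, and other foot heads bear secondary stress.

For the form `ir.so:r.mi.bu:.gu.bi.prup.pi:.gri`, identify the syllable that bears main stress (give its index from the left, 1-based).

Weights: 1 ir H, 2 so:r H, 3 mi L, 4 bu: L, 5 gu L, 6 bi L, 7 prup H, 8 pi: L, 9 gri L.
Parse left to right (heavy = foot alone; LL = one foot; stranded L unfooted): (ˈir) (ˈso:r) (ˈmi.bu:) (ˈgu.bi) (ˈprup) (ˈpi:.gri).
Foot heads: 1, 2, 3, 5, 7, 8.
Primary stress on the rightmost head = syllable 8.
Primary stress: syllable 8 → ir.so:r.mi.bu:.gu.bi.prup.ˈpi:.gri.

8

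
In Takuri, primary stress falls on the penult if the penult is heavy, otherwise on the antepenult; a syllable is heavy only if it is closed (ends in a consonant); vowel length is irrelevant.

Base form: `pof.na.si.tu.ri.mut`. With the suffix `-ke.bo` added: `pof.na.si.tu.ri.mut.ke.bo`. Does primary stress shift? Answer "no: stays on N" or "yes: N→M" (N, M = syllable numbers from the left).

Base `pof.na.si.tu.ri.mut` (6 syllables):
  Weights: 4 tu L, 5 ri L, 6 mut H.
  The penult (syllable 5, ri) is light, so stress falls on the antepenult (syllable 4, tu).
  → primary stress on syllable 4.
Suffixed `pof.na.si.tu.ri.mut.ke.bo` (8 syllables):
  Weights: 6 mut H, 7 ke L, 8 bo L.
  The penult (syllable 7, ke) is light, so stress falls on the antepenult (syllable 6, mut).
  → primary stress on syllable 6.

yes: 4→6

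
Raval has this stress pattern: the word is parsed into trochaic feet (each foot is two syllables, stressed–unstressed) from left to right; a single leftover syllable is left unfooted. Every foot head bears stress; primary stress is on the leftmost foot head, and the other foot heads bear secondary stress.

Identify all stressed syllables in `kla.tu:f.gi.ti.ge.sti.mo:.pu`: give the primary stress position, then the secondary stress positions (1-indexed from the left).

primary 1, secondary 3, 5, 7

Parse left to right into trochaic (ˈσσ) feet: (ˈkla.tu:f) (ˈgi.ti) (ˈge.sti) (ˈmo:.pu).
Foot heads (stressed positions): 1, 3, 5, 7.
End Rule Leftmost: primary stress on the leftmost head = syllable 1.
Secondary stress on 3, 5, 7: ˈkla.tu:f.ˌgi.ti.ˌge.sti.ˌmo:.pu.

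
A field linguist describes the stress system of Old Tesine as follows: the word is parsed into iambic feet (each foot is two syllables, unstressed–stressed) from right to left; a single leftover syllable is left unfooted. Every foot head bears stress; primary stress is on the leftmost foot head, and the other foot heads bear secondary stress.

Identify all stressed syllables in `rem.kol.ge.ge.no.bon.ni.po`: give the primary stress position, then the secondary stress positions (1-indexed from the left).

Parse right to left into iambic (σˈσ) feet: (rem.ˈkol) (ge.ˈge) (no.ˈbon) (ni.ˈpo).
Foot heads (stressed positions): 2, 4, 6, 8.
End Rule Leftmost: primary stress on the leftmost head = syllable 2.
Secondary stress on 4, 6, 8: rem.ˈkol.ge.ˌge.no.ˌbon.ni.ˌpo.

primary 2, secondary 4, 6, 8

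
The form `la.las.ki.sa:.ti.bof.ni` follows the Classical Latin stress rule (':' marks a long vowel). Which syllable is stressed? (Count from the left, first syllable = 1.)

6

Classical Latin: stress the penult if heavy (long vowel or closed), else the antepenult.
Weights: 5 ti L, 6 bof H, 7 ni L.
The penult (syllable 6, bof) is heavy, so it takes stress.
Stress on syllable 6: la.las.ki.sa:.ti.ˈbof.ni.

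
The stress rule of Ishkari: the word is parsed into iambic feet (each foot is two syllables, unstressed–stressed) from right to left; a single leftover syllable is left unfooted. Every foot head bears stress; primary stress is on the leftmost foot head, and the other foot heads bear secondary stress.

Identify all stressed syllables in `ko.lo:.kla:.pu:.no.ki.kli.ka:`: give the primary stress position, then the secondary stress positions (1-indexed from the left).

primary 2, secondary 4, 6, 8

Parse right to left into iambic (σˈσ) feet: (ko.ˈlo:) (kla:.ˈpu:) (no.ˈki) (kli.ˈka:).
Foot heads (stressed positions): 2, 4, 6, 8.
End Rule Leftmost: primary stress on the leftmost head = syllable 2.
Secondary stress on 4, 6, 8: ko.ˈlo:.kla:.ˌpu:.no.ˌki.kli.ˌka:.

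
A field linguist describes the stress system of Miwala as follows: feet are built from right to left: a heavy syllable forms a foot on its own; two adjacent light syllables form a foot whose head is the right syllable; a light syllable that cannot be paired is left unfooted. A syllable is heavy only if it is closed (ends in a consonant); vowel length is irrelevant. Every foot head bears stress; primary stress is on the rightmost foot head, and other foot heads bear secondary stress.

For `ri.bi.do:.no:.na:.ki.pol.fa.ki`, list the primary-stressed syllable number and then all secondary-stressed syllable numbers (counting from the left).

Weights: 1 ri L, 2 bi L, 3 do: L, 4 no: L, 5 na: L, 6 ki L, 7 pol H, 8 fa L, 9 ki L.
Parse right to left (heavy = foot alone; LL = one foot; stranded L unfooted): (ri.ˈbi) (do:.ˈno:) (na:.ˈki) (ˈpol) (fa.ˈki).
Foot heads: 2, 4, 6, 7, 9.
Primary stress on the rightmost head = syllable 9.
Secondary stress on 2, 4, 6, 7: ri.ˌbi.do:.ˌno:.na:.ˌki.ˌpol.fa.ˈki.

primary 9, secondary 2, 4, 6, 7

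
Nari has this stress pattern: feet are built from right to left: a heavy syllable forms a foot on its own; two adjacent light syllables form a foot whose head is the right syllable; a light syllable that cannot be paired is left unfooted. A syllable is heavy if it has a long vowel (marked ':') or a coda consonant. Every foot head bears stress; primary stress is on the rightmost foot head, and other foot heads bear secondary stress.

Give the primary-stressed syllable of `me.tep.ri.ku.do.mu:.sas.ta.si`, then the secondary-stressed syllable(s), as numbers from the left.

primary 9, secondary 2, 5, 6, 7

Weights: 1 me L, 2 tep H, 3 ri L, 4 ku L, 5 do L, 6 mu: H, 7 sas H, 8 ta L, 9 si L.
Parse right to left (heavy = foot alone; LL = one foot; stranded L unfooted): me (ˈtep) ri (ku.ˈdo) (ˈmu:) (ˈsas) (ta.ˈsi).
Foot heads: 2, 5, 6, 7, 9.
Primary stress on the rightmost head = syllable 9.
Secondary stress on 2, 5, 6, 7: me.ˌtep.ri.ku.ˌdo.ˌmu:.ˌsas.ta.ˈsi.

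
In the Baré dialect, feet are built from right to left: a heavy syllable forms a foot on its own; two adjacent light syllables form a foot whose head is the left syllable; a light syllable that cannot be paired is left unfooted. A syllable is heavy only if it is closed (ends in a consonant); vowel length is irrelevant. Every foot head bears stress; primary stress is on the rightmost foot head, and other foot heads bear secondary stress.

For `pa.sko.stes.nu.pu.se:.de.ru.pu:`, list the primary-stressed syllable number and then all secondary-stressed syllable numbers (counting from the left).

Weights: 1 pa L, 2 sko L, 3 stes H, 4 nu L, 5 pu L, 6 se: L, 7 de L, 8 ru L, 9 pu: L.
Parse right to left (heavy = foot alone; LL = one foot; stranded L unfooted): (ˈpa.sko) (ˈstes) (ˈnu.pu) (ˈse:.de) (ˈru.pu:).
Foot heads: 1, 3, 4, 6, 8.
Primary stress on the rightmost head = syllable 8.
Secondary stress on 1, 3, 4, 6: ˌpa.sko.ˌstes.ˌnu.pu.ˌse:.de.ˈru.pu:.

primary 8, secondary 1, 3, 4, 6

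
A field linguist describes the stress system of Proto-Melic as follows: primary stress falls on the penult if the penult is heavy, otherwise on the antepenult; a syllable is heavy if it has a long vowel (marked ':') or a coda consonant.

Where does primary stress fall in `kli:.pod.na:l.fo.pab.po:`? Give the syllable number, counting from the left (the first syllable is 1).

5

Weights: 4 fo L, 5 pab H, 6 po: H.
The penult (syllable 5, pab) is heavy, so it takes stress.
Primary stress: syllable 5 → kli:.pod.na:l.fo.ˈpab.po:.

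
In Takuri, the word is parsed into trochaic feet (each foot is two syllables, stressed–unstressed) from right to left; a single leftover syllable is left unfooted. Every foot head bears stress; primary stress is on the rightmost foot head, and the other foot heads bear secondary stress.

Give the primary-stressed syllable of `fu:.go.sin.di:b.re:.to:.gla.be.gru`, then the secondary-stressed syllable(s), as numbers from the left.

primary 8, secondary 2, 4, 6

Parse right to left into trochaic (ˈσσ) feet: fu: (ˈgo.sin) (ˈdi:b.re:) (ˈto:.gla) (ˈbe.gru). Syllable 1 is left unfooted.
Foot heads (stressed positions): 2, 4, 6, 8.
End Rule Rightmost: primary stress on the rightmost head = syllable 8.
Secondary stress on 2, 4, 6: fu:.ˌgo.sin.ˌdi:b.re:.ˌto:.gla.ˈbe.gru.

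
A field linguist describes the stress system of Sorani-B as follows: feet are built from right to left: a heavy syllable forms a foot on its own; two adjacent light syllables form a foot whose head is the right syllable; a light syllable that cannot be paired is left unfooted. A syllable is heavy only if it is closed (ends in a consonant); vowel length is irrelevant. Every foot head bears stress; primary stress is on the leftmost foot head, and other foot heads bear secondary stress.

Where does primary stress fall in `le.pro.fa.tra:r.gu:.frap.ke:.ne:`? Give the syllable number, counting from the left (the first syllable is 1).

3

Weights: 1 le L, 2 pro L, 3 fa L, 4 tra:r H, 5 gu: L, 6 frap H, 7 ke: L, 8 ne: L.
Parse right to left (heavy = foot alone; LL = one foot; stranded L unfooted): le (pro.ˈfa) (ˈtra:r) gu: (ˈfrap) (ke:.ˈne:).
Foot heads: 3, 4, 6, 8.
Primary stress on the leftmost head = syllable 3.
Primary stress: syllable 3 → le.pro.ˈfa.tra:r.gu:.frap.ke:.ne:.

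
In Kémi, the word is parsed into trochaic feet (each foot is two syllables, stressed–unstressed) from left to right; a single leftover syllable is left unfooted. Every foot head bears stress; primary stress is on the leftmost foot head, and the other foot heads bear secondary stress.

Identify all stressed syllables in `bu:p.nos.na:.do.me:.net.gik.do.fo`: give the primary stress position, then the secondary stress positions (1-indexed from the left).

primary 1, secondary 3, 5, 7

Parse left to right into trochaic (ˈσσ) feet: (ˈbu:p.nos) (ˈna:.do) (ˈme:.net) (ˈgik.do) fo. Syllable 9 is left unfooted.
Foot heads (stressed positions): 1, 3, 5, 7.
End Rule Leftmost: primary stress on the leftmost head = syllable 1.
Secondary stress on 3, 5, 7: ˈbu:p.nos.ˌna:.do.ˌme:.net.ˌgik.do.fo.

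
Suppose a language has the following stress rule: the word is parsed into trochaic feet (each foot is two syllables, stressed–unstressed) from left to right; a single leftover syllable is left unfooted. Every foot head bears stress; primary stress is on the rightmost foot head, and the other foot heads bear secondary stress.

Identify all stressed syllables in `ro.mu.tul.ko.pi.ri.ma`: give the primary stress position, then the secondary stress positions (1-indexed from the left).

Parse left to right into trochaic (ˈσσ) feet: (ˈro.mu) (ˈtul.ko) (ˈpi.ri) ma. Syllable 7 is left unfooted.
Foot heads (stressed positions): 1, 3, 5.
End Rule Rightmost: primary stress on the rightmost head = syllable 5.
Secondary stress on 1, 3: ˌro.mu.ˌtul.ko.ˈpi.ri.ma.

primary 5, secondary 1, 3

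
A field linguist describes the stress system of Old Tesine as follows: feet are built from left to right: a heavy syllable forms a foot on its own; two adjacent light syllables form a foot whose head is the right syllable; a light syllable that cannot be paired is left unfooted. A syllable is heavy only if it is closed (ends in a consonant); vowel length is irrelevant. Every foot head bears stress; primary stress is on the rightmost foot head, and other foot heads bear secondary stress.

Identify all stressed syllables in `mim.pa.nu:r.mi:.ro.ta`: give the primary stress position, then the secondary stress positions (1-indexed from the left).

primary 5, secondary 1, 3

Weights: 1 mim H, 2 pa L, 3 nu:r H, 4 mi: L, 5 ro L, 6 ta L.
Parse left to right (heavy = foot alone; LL = one foot; stranded L unfooted): (ˈmim) pa (ˈnu:r) (mi:.ˈro) ta.
Foot heads: 1, 3, 5.
Primary stress on the rightmost head = syllable 5.
Secondary stress on 1, 3: ˌmim.pa.ˌnu:r.mi:.ˈro.ta.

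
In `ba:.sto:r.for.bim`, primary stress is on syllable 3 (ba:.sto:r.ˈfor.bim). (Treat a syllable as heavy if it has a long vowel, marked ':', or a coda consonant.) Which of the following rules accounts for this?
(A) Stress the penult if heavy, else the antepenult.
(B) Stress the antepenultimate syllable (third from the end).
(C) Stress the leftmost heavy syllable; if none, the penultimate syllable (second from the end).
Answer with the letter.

Rule A → syllable 3 ✓.
Rule B → syllable 2 (observed: 3).
Rule C → syllable 1 (observed: 3).

A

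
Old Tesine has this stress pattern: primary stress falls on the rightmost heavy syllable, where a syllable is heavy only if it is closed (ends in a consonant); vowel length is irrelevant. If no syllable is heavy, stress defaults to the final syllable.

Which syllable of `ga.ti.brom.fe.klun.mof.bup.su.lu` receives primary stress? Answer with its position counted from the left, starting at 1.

Weights: 1 ga L, 2 ti L, 3 brom H, 4 fe L, 5 klun H, 6 mof H, 7 bup H, 8 su L, 9 lu L.
Heavy syllables in the domain: 3, 5, 6, 7. The rightmost is syllable 7 (bup).
Primary stress: syllable 7 → ga.ti.brom.fe.klun.mof.ˈbup.su.lu.

7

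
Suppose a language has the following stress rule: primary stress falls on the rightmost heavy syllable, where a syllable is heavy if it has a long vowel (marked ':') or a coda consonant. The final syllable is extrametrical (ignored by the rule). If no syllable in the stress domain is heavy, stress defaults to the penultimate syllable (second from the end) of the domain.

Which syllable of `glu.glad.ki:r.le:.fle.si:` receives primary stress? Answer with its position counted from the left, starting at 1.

4

The final syllable (6, si:) is extrametrical; the stress domain is syllables 1–5.
Weights: 1 glu L, 2 glad H, 3 ki:r H, 4 le: H, 5 fle L.
Heavy syllables in the domain: 2, 3, 4. The rightmost is syllable 4 (le:).
Primary stress: syllable 4 → glu.glad.ki:r.ˈle:.fle.si:.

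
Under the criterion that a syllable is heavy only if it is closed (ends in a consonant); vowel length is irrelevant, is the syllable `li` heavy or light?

light

`li`: short vowel, open (no coda). Open (no coda) → light.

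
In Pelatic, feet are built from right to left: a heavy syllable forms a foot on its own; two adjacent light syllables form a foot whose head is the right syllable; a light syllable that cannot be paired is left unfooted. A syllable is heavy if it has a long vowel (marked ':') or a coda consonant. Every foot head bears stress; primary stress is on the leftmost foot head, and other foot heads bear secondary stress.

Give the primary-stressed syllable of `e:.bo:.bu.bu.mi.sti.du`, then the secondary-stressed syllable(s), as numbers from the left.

primary 1, secondary 2, 5, 7

Weights: 1 e: H, 2 bo: H, 3 bu L, 4 bu L, 5 mi L, 6 sti L, 7 du L.
Parse right to left (heavy = foot alone; LL = one foot; stranded L unfooted): (ˈe:) (ˈbo:) bu (bu.ˈmi) (sti.ˈdu).
Foot heads: 1, 2, 5, 7.
Primary stress on the leftmost head = syllable 1.
Secondary stress on 2, 5, 7: ˈe:.ˌbo:.bu.bu.ˌmi.sti.ˌdu.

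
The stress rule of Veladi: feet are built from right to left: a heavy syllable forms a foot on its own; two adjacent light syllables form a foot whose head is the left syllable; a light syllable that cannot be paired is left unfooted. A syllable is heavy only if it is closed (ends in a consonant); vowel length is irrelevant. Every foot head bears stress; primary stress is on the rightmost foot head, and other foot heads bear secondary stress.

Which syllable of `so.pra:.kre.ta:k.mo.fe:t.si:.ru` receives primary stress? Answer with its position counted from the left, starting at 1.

7

Weights: 1 so L, 2 pra: L, 3 kre L, 4 ta:k H, 5 mo L, 6 fe:t H, 7 si: L, 8 ru L.
Parse right to left (heavy = foot alone; LL = one foot; stranded L unfooted): so (ˈpra:.kre) (ˈta:k) mo (ˈfe:t) (ˈsi:.ru).
Foot heads: 2, 4, 6, 7.
Primary stress on the rightmost head = syllable 7.
Primary stress: syllable 7 → so.pra:.kre.ta:k.mo.fe:t.ˈsi:.ru.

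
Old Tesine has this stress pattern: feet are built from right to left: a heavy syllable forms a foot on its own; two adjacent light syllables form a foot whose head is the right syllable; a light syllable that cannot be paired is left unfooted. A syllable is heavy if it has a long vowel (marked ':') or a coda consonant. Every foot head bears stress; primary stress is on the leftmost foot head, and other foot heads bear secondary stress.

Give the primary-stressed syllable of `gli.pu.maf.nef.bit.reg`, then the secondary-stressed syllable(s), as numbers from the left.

Weights: 1 gli L, 2 pu L, 3 maf H, 4 nef H, 5 bit H, 6 reg H.
Parse right to left (heavy = foot alone; LL = one foot; stranded L unfooted): (gli.ˈpu) (ˈmaf) (ˈnef) (ˈbit) (ˈreg).
Foot heads: 2, 3, 4, 5, 6.
Primary stress on the leftmost head = syllable 2.
Secondary stress on 3, 4, 5, 6: gli.ˈpu.ˌmaf.ˌnef.ˌbit.ˌreg.

primary 2, secondary 3, 4, 5, 6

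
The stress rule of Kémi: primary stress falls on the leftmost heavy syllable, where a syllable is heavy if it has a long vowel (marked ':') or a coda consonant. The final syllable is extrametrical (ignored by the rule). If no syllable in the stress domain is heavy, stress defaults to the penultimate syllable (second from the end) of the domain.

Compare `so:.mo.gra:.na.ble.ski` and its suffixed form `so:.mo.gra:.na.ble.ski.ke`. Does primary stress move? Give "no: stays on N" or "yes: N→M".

Base `so:.mo.gra:.na.ble.ski` (6 syllables):
  The final syllable (6, ski) is extrametrical; the stress domain is syllables 1–5.
  Weights: 1 so: H, 2 mo L, 3 gra: H, 4 na L, 5 ble L.
  Heavy syllables in the domain: 1, 3. The leftmost is syllable 1 (so:).
  → primary stress on syllable 1.
Suffixed `so:.mo.gra:.na.ble.ski.ke` (7 syllables):
  The final syllable (7, ke) is extrametrical; the stress domain is syllables 1–6.
  Weights: 1 so: H, 2 mo L, 3 gra: H, 4 na L, 5 ble L, 6 ski L.
  Heavy syllables in the domain: 1, 3. The leftmost is syllable 1 (so:).
  → primary stress on syllable 1.

no: stays on 1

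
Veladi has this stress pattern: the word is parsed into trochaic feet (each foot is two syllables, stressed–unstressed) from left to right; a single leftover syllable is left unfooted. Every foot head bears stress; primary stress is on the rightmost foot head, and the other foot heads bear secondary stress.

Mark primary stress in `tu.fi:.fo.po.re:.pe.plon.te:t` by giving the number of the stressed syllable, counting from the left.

Parse left to right into trochaic (ˈσσ) feet: (ˈtu.fi:) (ˈfo.po) (ˈre:.pe) (ˈplon.te:t).
Foot heads (stressed positions): 1, 3, 5, 7.
End Rule Rightmost: primary stress on the rightmost head = syllable 7.
Primary stress: syllable 7 → tu.fi:.fo.po.re:.pe.ˈplon.te:t.

7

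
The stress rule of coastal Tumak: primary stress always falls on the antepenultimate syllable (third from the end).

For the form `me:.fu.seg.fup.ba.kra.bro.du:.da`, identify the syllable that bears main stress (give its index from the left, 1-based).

The word has 9 syllables; the antepenultimate syllable (third from the end) is syllable 7 (bro).
Primary stress: syllable 7 → me:.fu.seg.fup.ba.kra.ˈbro.du:.da.

7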